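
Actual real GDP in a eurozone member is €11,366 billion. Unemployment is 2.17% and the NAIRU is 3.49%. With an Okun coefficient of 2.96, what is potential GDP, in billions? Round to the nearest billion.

Unemployment gap = 2.17 - 3.49 = -1.32 points, so output gap = -2.96 × (-1.32) = 3.9072%.
Since Y = Y* × (1 + gap/100), Y* = 11366/1.039072 ≈ 10939 billion.

€10,939 billion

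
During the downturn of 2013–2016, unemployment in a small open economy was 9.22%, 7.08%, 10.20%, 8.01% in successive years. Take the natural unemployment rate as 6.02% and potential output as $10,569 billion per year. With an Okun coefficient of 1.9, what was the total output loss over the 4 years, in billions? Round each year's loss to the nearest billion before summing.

Year 2013: gap = -1.9 × (9.22 - 6.02) = -6.08%, loss ≈ 10569 × 6.08/100 ≈ 643.
Year 2014: gap = -1.9 × (7.08 - 6.02) = -2.014%, loss ≈ 10569 × 2.014/100 ≈ 213.
Year 2015: gap = -1.9 × (10.2 - 6.02) = -7.942%, loss ≈ 10569 × 7.942/100 ≈ 839.
Year 2016: gap = -1.9 × (8.01 - 6.02) = -3.781%, loss ≈ 10569 × 3.781/100 ≈ 400.
Total lost output = 643 + 213 + 839 + 400 = 2095 billion.

$2,095 billion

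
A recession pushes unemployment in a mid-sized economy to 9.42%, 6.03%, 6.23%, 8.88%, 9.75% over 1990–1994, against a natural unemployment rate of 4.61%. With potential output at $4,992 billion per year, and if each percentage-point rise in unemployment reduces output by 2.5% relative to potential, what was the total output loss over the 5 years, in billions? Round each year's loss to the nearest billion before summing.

$2,153 billion

Year 1990: gap = -2.5 × (9.42 - 4.61) = -12.025%, loss ≈ 4992 × 12.025/100 ≈ 600.
Year 1991: gap = -2.5 × (6.03 - 4.61) = -3.55%, loss ≈ 4992 × 3.55/100 ≈ 177.
Year 1992: gap = -2.5 × (6.23 - 4.61) = -4.05%, loss ≈ 4992 × 4.05/100 ≈ 202.
Year 1993: gap = -2.5 × (8.88 - 4.61) = -10.675%, loss ≈ 4992 × 10.675/100 ≈ 533.
Year 1994: gap = -2.5 × (9.75 - 4.61) = -12.85%, loss ≈ 4992 × 12.85/100 ≈ 641.
Total lost output = 600 + 177 + 202 + 533 + 641 = 2153 billion.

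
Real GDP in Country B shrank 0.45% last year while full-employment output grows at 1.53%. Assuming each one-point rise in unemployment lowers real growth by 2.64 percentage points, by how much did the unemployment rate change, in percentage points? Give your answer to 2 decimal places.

0.75 percentage points

Growth-rate Okun's law: g_Y = g_Y* - β × Δu, so Δu = (g_Y* - g_Y)/β.
Δu = (1.53 + 0.45)/2.64 = 1.98/2.64 = 0.75 percentage points.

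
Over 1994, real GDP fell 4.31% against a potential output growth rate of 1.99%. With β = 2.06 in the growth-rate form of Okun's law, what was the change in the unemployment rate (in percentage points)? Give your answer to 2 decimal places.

3.06 percentage points

Growth-rate Okun's law: g_Y = g_Y* - β × Δu, so Δu = (g_Y* - g_Y)/β.
Δu = (1.99 + 4.31)/2.06 = 6.3/2.06 = 3.06 percentage points.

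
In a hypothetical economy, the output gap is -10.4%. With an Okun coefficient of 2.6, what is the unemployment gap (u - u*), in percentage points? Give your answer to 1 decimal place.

Okun's law: output gap = -β × (u - u*), so u - u* = -(output gap)/β.
u - u* = -(-10.4)/2.6 = 4 percentage points.

4.0 percentage points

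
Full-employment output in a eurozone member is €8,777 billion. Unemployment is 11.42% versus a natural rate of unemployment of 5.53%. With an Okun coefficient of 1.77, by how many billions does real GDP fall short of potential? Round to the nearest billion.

€915 billion

Output gap = -1.77 × (11.42 - 5.53) = -1.77 × 5.89 = -10.4253%.
Actual GDP ≈ 8777 × 0.895747 ≈ 7862 billion, so the shortfall is 8777 - 7862 = 915 billion.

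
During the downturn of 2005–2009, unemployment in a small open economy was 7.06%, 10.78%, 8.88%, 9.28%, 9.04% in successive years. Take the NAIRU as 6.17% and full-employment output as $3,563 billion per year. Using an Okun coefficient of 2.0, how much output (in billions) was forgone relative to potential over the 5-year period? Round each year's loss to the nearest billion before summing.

$1,012 billion

Year 2005: gap = -2.0 × (7.06 - 6.17) = -1.78%, loss ≈ 3563 × 1.78/100 ≈ 63.
Year 2006: gap = -2.0 × (10.78 - 6.17) = -9.22%, loss ≈ 3563 × 9.22/100 ≈ 329.
Year 2007: gap = -2.0 × (8.88 - 6.17) = -5.42%, loss ≈ 3563 × 5.42/100 ≈ 193.
Year 2008: gap = -2.0 × (9.28 - 6.17) = -6.22%, loss ≈ 3563 × 6.22/100 ≈ 222.
Year 2009: gap = -2.0 × (9.04 - 6.17) = -5.74%, loss ≈ 3563 × 5.74/100 ≈ 205.
Total lost output = 63 + 329 + 193 + 222 + 205 = 1012 billion.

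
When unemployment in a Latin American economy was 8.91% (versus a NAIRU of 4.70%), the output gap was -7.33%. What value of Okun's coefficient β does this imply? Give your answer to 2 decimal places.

Okun's law: output gap = -β × (u - u*).
-7.33 = -β × (8.91 - 4.7) = -β × 4.21, so β = 7.33/4.21 = 1.74.

β ≈ 1.74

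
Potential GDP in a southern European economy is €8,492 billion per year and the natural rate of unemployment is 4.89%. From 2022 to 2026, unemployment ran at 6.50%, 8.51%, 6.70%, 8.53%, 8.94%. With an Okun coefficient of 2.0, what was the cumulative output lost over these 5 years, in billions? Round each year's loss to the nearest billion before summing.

€2,501 billion

Year 2022: gap = -2.0 × (6.5 - 4.89) = -3.22%, loss ≈ 8492 × 3.22/100 ≈ 273.
Year 2023: gap = -2.0 × (8.51 - 4.89) = -7.24%, loss ≈ 8492 × 7.24/100 ≈ 615.
Year 2024: gap = -2.0 × (6.7 - 4.89) = -3.62%, loss ≈ 8492 × 3.62/100 ≈ 307.
Year 2025: gap = -2.0 × (8.53 - 4.89) = -7.28%, loss ≈ 8492 × 7.28/100 ≈ 618.
Year 2026: gap = -2.0 × (8.94 - 4.89) = -8.1%, loss ≈ 8492 × 8.1/100 ≈ 688.
Total lost output = 273 + 615 + 307 + 618 + 688 = 2501 billion.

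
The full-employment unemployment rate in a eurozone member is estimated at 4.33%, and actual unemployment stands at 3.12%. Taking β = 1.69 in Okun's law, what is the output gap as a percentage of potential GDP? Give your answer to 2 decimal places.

2.04%

The unemployment gap is 3.12 - 4.33 = -1.21 percentage points.
Okun's law gives an output gap of -1.69 × (-1.21) = 2.0449%, i.e. 2.04% above potential.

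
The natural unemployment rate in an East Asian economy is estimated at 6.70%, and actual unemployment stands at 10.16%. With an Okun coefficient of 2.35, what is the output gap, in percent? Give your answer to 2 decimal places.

-8.13%

The unemployment gap is 10.16 - 6.7 = 3.46 percentage points.
Okun's law gives an output gap of -2.35 × 3.46 = -8.131%, i.e. 8.13% below potential.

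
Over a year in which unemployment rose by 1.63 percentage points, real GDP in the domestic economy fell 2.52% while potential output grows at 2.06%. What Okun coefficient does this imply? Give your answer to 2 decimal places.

Growth form: g_Y = g_Y* - β × Δu, so β = (g_Y* - g_Y)/Δu.
β = (2.06 + 2.52)/1.63 = 4.58/1.63 = 2.81.

β ≈ 2.81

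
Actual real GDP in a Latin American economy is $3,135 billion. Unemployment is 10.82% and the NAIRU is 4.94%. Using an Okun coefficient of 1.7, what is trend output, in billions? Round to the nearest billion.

$3,483 billion

Unemployment gap = 10.82 - 4.94 = 5.88 points, so output gap = -1.7 × 5.88 = -9.996%.
Since Y = Y* × (1 + gap/100), Y* = 3135/0.90004 ≈ 3483 billion.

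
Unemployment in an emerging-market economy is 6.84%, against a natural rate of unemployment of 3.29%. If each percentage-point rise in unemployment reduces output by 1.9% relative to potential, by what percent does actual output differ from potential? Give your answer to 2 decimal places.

-6.75%

The unemployment gap is 6.84 - 3.29 = 3.55 percentage points.
Okun's law gives an output gap of -1.9 × 3.55 = -6.745%, i.e. 6.75% below potential.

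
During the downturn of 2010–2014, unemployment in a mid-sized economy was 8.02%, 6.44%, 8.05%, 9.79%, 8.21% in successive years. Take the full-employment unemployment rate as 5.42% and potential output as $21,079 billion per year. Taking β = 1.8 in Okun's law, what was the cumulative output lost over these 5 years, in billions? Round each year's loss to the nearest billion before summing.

$5,088 billion

Year 2010: gap = -1.8 × (8.02 - 5.42) = -4.68%, loss ≈ 21079 × 4.68/100 ≈ 986.
Year 2011: gap = -1.8 × (6.44 - 5.42) = -1.836%, loss ≈ 21079 × 1.836/100 ≈ 387.
Year 2012: gap = -1.8 × (8.05 - 5.42) = -4.734%, loss ≈ 21079 × 4.734/100 ≈ 998.
Year 2013: gap = -1.8 × (9.79 - 5.42) = -7.866%, loss ≈ 21079 × 7.866/100 ≈ 1658.
Year 2014: gap = -1.8 × (8.21 - 5.42) = -5.022%, loss ≈ 21079 × 5.022/100 ≈ 1059.
Total lost output = 986 + 387 + 998 + 1658 + 1059 = 5088 billion.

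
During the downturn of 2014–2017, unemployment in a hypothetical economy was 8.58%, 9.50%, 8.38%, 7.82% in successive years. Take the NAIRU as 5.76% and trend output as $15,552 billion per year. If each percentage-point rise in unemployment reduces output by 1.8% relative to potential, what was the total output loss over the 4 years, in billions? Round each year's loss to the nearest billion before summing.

Year 2014: gap = -1.8 × (8.58 - 5.76) = -5.076%, loss ≈ 15552 × 5.076/100 ≈ 789.
Year 2015: gap = -1.8 × (9.5 - 5.76) = -6.732%, loss ≈ 15552 × 6.732/100 ≈ 1047.
Year 2016: gap = -1.8 × (8.38 - 5.76) = -4.716%, loss ≈ 15552 × 4.716/100 ≈ 733.
Year 2017: gap = -1.8 × (7.82 - 5.76) = -3.708%, loss ≈ 15552 × 3.708/100 ≈ 577.
Total lost output = 789 + 1047 + 733 + 577 = 3146 billion.

$3,146 billion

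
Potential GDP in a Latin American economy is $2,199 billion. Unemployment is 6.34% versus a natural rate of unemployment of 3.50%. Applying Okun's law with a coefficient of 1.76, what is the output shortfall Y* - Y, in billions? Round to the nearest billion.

$110 billion

Output gap = -1.76 × (6.34 - 3.5) = -1.76 × 2.84 = -4.9984%.
Actual GDP ≈ 2199 × 0.950016 ≈ 2089 billion, so the shortfall is 2199 - 2089 = 110 billion.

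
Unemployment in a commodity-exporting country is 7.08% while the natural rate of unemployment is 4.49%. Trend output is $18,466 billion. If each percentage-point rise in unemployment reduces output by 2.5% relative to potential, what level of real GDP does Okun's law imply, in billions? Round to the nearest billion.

$17,270 billion

Unemployment gap = 7.08 - 4.49 = 2.59 points, so the output gap is -2.5 × 2.59 = -6.475%.
Actual GDP = 18466 × (1 - 6.475/100) = 18466 × 0.93525 ≈ 17270 billion.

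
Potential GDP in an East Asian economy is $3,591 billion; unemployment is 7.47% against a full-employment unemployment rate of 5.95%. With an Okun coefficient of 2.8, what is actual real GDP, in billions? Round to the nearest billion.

Unemployment gap = 7.47 - 5.95 = 1.52 points, so the output gap is -2.8 × 1.52 = -4.256%.
Actual GDP = 3591 × (1 - 4.256/100) = 3591 × 0.95744 ≈ 3438 billion.

$3,438 billion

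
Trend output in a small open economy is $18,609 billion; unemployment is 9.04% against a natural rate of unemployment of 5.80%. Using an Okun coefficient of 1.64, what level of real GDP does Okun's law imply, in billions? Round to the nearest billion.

$17,620 billion

Unemployment gap = 9.04 - 5.8 = 3.24 points, so the output gap is -1.64 × 3.24 = -5.3136%.
Actual GDP = 18609 × (1 - 5.3136/100) = 18609 × 0.946864 ≈ 17620 billion.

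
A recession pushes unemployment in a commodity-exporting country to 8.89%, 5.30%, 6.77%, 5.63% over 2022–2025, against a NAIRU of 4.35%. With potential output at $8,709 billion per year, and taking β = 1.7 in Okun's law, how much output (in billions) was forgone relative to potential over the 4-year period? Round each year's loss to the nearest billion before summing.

$1,361 billion

Year 2022: gap = -1.7 × (8.89 - 4.35) = -7.718%, loss ≈ 8709 × 7.718/100 ≈ 672.
Year 2023: gap = -1.7 × (5.3 - 4.35) = -1.615%, loss ≈ 8709 × 1.615/100 ≈ 141.
Year 2024: gap = -1.7 × (6.77 - 4.35) = -4.114%, loss ≈ 8709 × 4.114/100 ≈ 358.
Year 2025: gap = -1.7 × (5.63 - 4.35) = -2.176%, loss ≈ 8709 × 2.176/100 ≈ 190.
Total lost output = 672 + 141 + 358 + 190 = 1361 billion.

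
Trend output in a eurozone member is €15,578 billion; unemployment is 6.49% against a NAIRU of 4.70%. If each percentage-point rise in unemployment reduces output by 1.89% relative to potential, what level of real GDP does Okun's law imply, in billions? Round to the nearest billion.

Unemployment gap = 6.49 - 4.7 = 1.79 points, so the output gap is -1.89 × 1.79 = -3.3831%.
Actual GDP = 15578 × (1 - 3.3831/100) = 15578 × 0.966169 ≈ 15051 billion.

€15,051 billion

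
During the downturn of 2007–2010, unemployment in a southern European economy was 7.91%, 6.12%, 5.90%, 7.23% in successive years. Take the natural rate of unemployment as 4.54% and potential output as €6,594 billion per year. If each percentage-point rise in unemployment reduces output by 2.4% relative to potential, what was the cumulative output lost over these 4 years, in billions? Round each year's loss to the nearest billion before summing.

Year 2007: gap = -2.4 × (7.91 - 4.54) = -8.088%, loss ≈ 6594 × 8.088/100 ≈ 533.
Year 2008: gap = -2.4 × (6.12 - 4.54) = -3.792%, loss ≈ 6594 × 3.792/100 ≈ 250.
Year 2009: gap = -2.4 × (5.9 - 4.54) = -3.264%, loss ≈ 6594 × 3.264/100 ≈ 215.
Year 2010: gap = -2.4 × (7.23 - 4.54) = -6.456%, loss ≈ 6594 × 6.456/100 ≈ 426.
Total lost output = 533 + 250 + 215 + 426 = 1424 billion.

€1,424 billion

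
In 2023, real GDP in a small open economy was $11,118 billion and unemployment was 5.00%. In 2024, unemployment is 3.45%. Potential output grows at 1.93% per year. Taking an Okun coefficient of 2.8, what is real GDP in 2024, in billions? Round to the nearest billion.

$11,815 billion

Δu = 3.45 - 5 = -1.55 points.
Okun's law (growth form): g_Y = g_Y* - β × Δu = 1.93 - 2.8 × (-1.55) = 1.93 + 4.34 = 6.27%.
Real GDP in the next year = 11118 × (1 + 6.27/100) = 11118 × 1.0627 ≈ 11815 billion.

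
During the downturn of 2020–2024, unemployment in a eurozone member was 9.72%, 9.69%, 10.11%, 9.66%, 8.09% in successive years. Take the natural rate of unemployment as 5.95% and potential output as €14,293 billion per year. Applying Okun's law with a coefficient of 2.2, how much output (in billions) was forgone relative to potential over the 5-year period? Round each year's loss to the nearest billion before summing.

Year 2020: gap = -2.2 × (9.72 - 5.95) = -8.294%, loss ≈ 14293 × 8.294/100 ≈ 1185.
Year 2021: gap = -2.2 × (9.69 - 5.95) = -8.228%, loss ≈ 14293 × 8.228/100 ≈ 1176.
Year 2022: gap = -2.2 × (10.11 - 5.95) = -9.152%, loss ≈ 14293 × 9.152/100 ≈ 1308.
Year 2023: gap = -2.2 × (9.66 - 5.95) = -8.162%, loss ≈ 14293 × 8.162/100 ≈ 1167.
Year 2024: gap = -2.2 × (8.09 - 5.95) = -4.708%, loss ≈ 14293 × 4.708/100 ≈ 673.
Total lost output = 1185 + 1176 + 1308 + 1167 + 673 = 5509 billion.

€5,509 billion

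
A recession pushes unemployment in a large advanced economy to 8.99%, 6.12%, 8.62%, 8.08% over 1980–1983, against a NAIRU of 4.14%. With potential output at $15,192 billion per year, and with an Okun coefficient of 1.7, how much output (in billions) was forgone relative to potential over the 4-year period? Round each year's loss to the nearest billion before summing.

$3,939 billion

Year 1980: gap = -1.7 × (8.99 - 4.14) = -8.245%, loss ≈ 15192 × 8.245/100 ≈ 1253.
Year 1981: gap = -1.7 × (6.12 - 4.14) = -3.366%, loss ≈ 15192 × 3.366/100 ≈ 511.
Year 1982: gap = -1.7 × (8.62 - 4.14) = -7.616%, loss ≈ 15192 × 7.616/100 ≈ 1157.
Year 1983: gap = -1.7 × (8.08 - 4.14) = -6.698%, loss ≈ 15192 × 6.698/100 ≈ 1018.
Total lost output = 1253 + 511 + 1157 + 1018 = 3939 billion.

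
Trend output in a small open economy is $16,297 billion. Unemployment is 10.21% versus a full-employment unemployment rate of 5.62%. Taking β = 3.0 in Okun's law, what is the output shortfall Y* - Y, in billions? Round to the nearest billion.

$2,244 billion

Output gap = -3.0 × (10.21 - 5.62) = -3 × 4.59 = -13.77%.
Actual GDP ≈ 16297 × 0.8623 ≈ 14053 billion, so the shortfall is 16297 - 14053 = 2244 billion.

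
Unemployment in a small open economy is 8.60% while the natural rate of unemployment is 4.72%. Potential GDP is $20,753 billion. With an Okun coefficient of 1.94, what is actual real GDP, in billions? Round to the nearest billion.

$19,191 billion

Unemployment gap = 8.6 - 4.72 = 3.88 points, so the output gap is -1.94 × 3.88 = -7.5272%.
Actual GDP = 20753 × (1 - 7.5272/100) = 20753 × 0.924728 ≈ 19191 billion.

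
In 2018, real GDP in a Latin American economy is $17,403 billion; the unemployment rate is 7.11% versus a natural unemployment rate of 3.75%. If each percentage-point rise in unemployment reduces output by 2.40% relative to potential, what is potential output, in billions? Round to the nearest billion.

$18,929 billion

Unemployment gap = 7.11 - 3.75 = 3.36 points, so output gap = -2.4 × 3.36 = -8.064%.
Since Y = Y* × (1 + gap/100), Y* = 17403/0.91936 ≈ 18929 billion.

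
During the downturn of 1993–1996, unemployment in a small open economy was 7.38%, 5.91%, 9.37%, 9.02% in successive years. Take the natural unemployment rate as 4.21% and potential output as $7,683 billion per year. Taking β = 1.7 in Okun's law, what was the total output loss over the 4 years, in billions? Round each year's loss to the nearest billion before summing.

Year 1993: gap = -1.7 × (7.38 - 4.21) = -5.389%, loss ≈ 7683 × 5.389/100 ≈ 414.
Year 1994: gap = -1.7 × (5.91 - 4.21) = -2.89%, loss ≈ 7683 × 2.89/100 ≈ 222.
Year 1995: gap = -1.7 × (9.37 - 4.21) = -8.772%, loss ≈ 7683 × 8.772/100 ≈ 674.
Year 1996: gap = -1.7 × (9.02 - 4.21) = -8.177%, loss ≈ 7683 × 8.177/100 ≈ 628.
Total lost output = 414 + 222 + 674 + 628 = 1938 billion.

$1,938 billion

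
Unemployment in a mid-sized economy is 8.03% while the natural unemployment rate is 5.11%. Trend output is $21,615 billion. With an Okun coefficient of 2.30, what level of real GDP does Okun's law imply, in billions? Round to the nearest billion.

$20,163 billion

Unemployment gap = 8.03 - 5.11 = 2.92 points, so the output gap is -2.3 × 2.92 = -6.716%.
Actual GDP = 21615 × (1 - 6.716/100) = 21615 × 0.93284 ≈ 20163 billion.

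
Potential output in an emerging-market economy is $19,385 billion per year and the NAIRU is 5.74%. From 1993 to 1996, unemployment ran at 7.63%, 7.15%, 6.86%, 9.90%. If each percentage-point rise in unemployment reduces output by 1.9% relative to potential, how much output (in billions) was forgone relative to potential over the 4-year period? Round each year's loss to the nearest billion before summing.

Year 1993: gap = -1.9 × (7.63 - 5.74) = -3.591%, loss ≈ 19385 × 3.591/100 ≈ 696.
Year 1994: gap = -1.9 × (7.15 - 5.74) = -2.679%, loss ≈ 19385 × 2.679/100 ≈ 519.
Year 1995: gap = -1.9 × (6.86 - 5.74) = -2.128%, loss ≈ 19385 × 2.128/100 ≈ 413.
Year 1996: gap = -1.9 × (9.9 - 5.74) = -7.904%, loss ≈ 19385 × 7.904/100 ≈ 1532.
Total lost output = 696 + 519 + 413 + 1532 = 3160 billion.

$3,160 billion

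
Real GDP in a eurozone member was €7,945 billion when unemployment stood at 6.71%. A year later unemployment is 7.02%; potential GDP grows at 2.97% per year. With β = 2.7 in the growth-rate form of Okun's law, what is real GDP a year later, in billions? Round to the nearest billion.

€8,114 billion

Δu = 7.02 - 6.71 = 0.31 points.
Okun's law (growth form): g_Y = g_Y* - β × Δu = 2.97 - 2.7 × (0.31) = 2.97 - 0.837 = 2.133%.
Real GDP in the next year = 7945 × (1 + 2.133/100) = 7945 × 1.02133 ≈ 8114 billion.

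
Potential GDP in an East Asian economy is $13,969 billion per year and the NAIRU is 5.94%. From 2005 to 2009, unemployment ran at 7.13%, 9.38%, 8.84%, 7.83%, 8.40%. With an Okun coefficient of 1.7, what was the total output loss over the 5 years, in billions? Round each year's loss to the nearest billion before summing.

Year 2005: gap = -1.7 × (7.13 - 5.94) = -2.023%, loss ≈ 13969 × 2.023/100 ≈ 283.
Year 2006: gap = -1.7 × (9.38 - 5.94) = -5.848%, loss ≈ 13969 × 5.848/100 ≈ 817.
Year 2007: gap = -1.7 × (8.84 - 5.94) = -4.93%, loss ≈ 13969 × 4.93/100 ≈ 689.
Year 2008: gap = -1.7 × (7.83 - 5.94) = -3.213%, loss ≈ 13969 × 3.213/100 ≈ 449.
Year 2009: gap = -1.7 × (8.4 - 5.94) = -4.182%, loss ≈ 13969 × 4.182/100 ≈ 584.
Total lost output = 283 + 817 + 689 + 449 + 584 = 2822 billion.

$2,822 billion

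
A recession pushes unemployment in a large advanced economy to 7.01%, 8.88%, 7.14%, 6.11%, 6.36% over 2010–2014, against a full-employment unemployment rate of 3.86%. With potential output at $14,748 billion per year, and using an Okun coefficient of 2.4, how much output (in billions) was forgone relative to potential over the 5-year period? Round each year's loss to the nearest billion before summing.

Year 2010: gap = -2.4 × (7.01 - 3.86) = -7.56%, loss ≈ 14748 × 7.56/100 ≈ 1115.
Year 2011: gap = -2.4 × (8.88 - 3.86) = -12.048%, loss ≈ 14748 × 12.048/100 ≈ 1777.
Year 2012: gap = -2.4 × (7.14 - 3.86) = -7.872%, loss ≈ 14748 × 7.872/100 ≈ 1161.
Year 2013: gap = -2.4 × (6.11 - 3.86) = -5.4%, loss ≈ 14748 × 5.4/100 ≈ 796.
Year 2014: gap = -2.4 × (6.36 - 3.86) = -6%, loss ≈ 14748 × 6/100 ≈ 885.
Total lost output = 1115 + 1777 + 1161 + 796 + 885 = 5734 billion.

$5,734 billion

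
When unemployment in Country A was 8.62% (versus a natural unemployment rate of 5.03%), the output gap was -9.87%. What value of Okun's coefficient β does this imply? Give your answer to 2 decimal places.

Okun's law: output gap = -β × (u - u*).
-9.87 = -β × (8.62 - 5.03) = -β × 3.59, so β = 9.87/3.59 = 2.75.

β ≈ 2.75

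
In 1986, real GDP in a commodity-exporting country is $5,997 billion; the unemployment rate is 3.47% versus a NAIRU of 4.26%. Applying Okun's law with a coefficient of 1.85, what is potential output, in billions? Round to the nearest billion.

$5,911 billion

Unemployment gap = 3.47 - 4.26 = -0.79 points, so output gap = -1.85 × (-0.79) = 1.4615%.
Since Y = Y* × (1 + gap/100), Y* = 5997/1.014615 ≈ 5911 billion.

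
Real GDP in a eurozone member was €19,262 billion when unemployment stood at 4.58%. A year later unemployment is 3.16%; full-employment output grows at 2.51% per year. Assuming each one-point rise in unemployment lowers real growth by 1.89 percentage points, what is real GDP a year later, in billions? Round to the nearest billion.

Δu = 3.16 - 4.58 = -1.42 points.
Okun's law (growth form): g_Y = g_Y* - β × Δu = 2.51 - 1.89 × (-1.42) = 2.51 + 2.6838 = 5.1938%.
Real GDP in the next year = 19262 × (1 + 5.1938/100) = 19262 × 1.051938 ≈ 20262 billion.

€20,262 billion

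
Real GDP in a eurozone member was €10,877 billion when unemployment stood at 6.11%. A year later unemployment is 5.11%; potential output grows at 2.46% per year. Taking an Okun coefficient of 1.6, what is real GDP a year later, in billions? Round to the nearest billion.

Δu = 5.11 - 6.11 = -1 point.
Okun's law (growth form): g_Y = g_Y* - β × Δu = 2.46 - 1.6 × (-1.00) = 2.46 + 1.6 = 4.06%.
Real GDP in the next year = 10877 × (1 + 4.06/100) = 10877 × 1.0406 ≈ 11319 billion.

€11,319 billion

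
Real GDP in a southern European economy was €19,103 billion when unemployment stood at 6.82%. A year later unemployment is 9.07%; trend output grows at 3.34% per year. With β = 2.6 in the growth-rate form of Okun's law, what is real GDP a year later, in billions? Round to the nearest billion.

Δu = 9.07 - 6.82 = 2.25 points.
Okun's law (growth form): g_Y = g_Y* - β × Δu = 3.34 - 2.6 × (2.25) = 3.34 - 5.85 = -2.51%.
Real GDP in the next year = 19103 × (1 - 2.51/100) = 19103 × 0.9749 ≈ 18624 billion.

€18,624 billion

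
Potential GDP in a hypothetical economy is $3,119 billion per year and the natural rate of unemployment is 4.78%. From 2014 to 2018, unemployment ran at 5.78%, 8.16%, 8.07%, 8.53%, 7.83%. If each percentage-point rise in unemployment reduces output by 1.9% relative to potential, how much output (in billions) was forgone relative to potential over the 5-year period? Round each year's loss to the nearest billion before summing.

Year 2014: gap = -1.9 × (5.78 - 4.78) = -1.9%, loss ≈ 3119 × 1.9/100 ≈ 59.
Year 2015: gap = -1.9 × (8.16 - 4.78) = -6.422%, loss ≈ 3119 × 6.422/100 ≈ 200.
Year 2016: gap = -1.9 × (8.07 - 4.78) = -6.251%, loss ≈ 3119 × 6.251/100 ≈ 195.
Year 2017: gap = -1.9 × (8.53 - 4.78) = -7.125%, loss ≈ 3119 × 7.125/100 ≈ 222.
Year 2018: gap = -1.9 × (7.83 - 4.78) = -5.795%, loss ≈ 3119 × 5.795/100 ≈ 181.
Total lost output = 59 + 200 + 195 + 222 + 181 = 857 billion.

$857 billion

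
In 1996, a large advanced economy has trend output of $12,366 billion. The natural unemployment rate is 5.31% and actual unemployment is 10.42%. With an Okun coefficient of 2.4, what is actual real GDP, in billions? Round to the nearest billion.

$10,849 billion

Unemployment gap = 10.42 - 5.31 = 5.11 points, so the output gap is -2.4 × 5.11 = -12.264%.
Actual GDP = 12366 × (1 - 12.264/100) = 12366 × 0.87736 ≈ 10849 billion.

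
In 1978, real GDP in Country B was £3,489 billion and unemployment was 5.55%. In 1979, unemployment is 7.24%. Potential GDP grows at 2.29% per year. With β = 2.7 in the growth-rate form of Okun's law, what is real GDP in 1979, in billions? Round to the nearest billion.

£3,410 billion

Δu = 7.24 - 5.55 = 1.69 points.
Okun's law (growth form): g_Y = g_Y* - β × Δu = 2.29 - 2.7 × (1.69) = 2.29 - 4.563 = -2.273%.
Real GDP in the next year = 3489 × (1 - 2.273/100) = 3489 × 0.97727 ≈ 3410 billion.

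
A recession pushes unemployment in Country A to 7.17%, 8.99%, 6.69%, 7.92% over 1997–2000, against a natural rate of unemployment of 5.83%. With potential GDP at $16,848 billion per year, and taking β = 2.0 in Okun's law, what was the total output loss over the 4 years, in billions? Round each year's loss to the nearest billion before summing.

Year 1997: gap = -2.0 × (7.17 - 5.83) = -2.68%, loss ≈ 16848 × 2.68/100 ≈ 452.
Year 1998: gap = -2.0 × (8.99 - 5.83) = -6.32%, loss ≈ 16848 × 6.32/100 ≈ 1065.
Year 1999: gap = -2.0 × (6.69 - 5.83) = -1.72%, loss ≈ 16848 × 1.72/100 ≈ 290.
Year 2000: gap = -2.0 × (7.92 - 5.83) = -4.18%, loss ≈ 16848 × 4.18/100 ≈ 704.
Total lost output = 452 + 1065 + 290 + 704 = 2511 billion.

$2,511 billion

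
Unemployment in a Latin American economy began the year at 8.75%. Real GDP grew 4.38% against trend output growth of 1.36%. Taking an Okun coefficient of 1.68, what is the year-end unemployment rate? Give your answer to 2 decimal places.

6.95%

Growth-rate Okun's law: g_Y = g_Y* - β × Δu, so Δu = (g_Y* - g_Y)/β.
Δu = (1.36 - 4.38)/1.68 = -3.02/1.68 = -1.80 percentage points.
Year-end unemployment = 8.75 - 1.8 = 6.95%.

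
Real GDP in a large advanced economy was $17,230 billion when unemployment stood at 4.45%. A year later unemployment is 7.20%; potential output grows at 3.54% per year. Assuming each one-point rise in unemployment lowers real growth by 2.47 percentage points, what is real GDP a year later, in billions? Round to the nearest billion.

$16,670 billion

Δu = 7.2 - 4.45 = 2.75 points.
Okun's law (growth form): g_Y = g_Y* - β × Δu = 3.54 - 2.47 × (2.75) = 3.54 - 6.7925 = -3.2525%.
Real GDP in the next year = 17230 × (1 - 3.2525/100) = 17230 × 0.967475 ≈ 16670 billion.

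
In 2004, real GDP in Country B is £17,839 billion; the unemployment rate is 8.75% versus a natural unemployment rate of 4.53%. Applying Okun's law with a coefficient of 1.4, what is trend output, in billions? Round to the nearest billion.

£18,959 billion

Unemployment gap = 8.75 - 4.53 = 4.22 points, so output gap = -1.4 × 4.22 = -5.908%.
Since Y = Y* × (1 + gap/100), Y* = 17839/0.94092 ≈ 18959 billion.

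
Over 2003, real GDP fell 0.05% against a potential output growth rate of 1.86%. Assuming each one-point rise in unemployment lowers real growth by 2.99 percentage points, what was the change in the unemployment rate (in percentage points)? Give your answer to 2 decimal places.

0.64 percentage points

Growth-rate Okun's law: g_Y = g_Y* - β × Δu, so Δu = (g_Y* - g_Y)/β.
Δu = (1.86 + 0.05)/2.99 = 1.91/2.99 = 0.64 percentage points.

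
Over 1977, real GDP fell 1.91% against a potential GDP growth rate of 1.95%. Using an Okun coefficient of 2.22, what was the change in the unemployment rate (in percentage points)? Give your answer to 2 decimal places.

Growth-rate Okun's law: g_Y = g_Y* - β × Δu, so Δu = (g_Y* - g_Y)/β.
Δu = (1.95 + 1.91)/2.22 = 3.86/2.22 = 1.74 percentage points.

1.74 percentage points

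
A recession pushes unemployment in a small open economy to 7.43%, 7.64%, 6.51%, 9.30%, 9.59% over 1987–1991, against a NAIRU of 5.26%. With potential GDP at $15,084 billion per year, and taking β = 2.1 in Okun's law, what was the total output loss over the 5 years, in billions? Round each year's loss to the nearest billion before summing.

$4,489 billion

Year 1987: gap = -2.1 × (7.43 - 5.26) = -4.557%, loss ≈ 15084 × 4.557/100 ≈ 687.
Year 1988: gap = -2.1 × (7.64 - 5.26) = -4.998%, loss ≈ 15084 × 4.998/100 ≈ 754.
Year 1989: gap = -2.1 × (6.51 - 5.26) = -2.625%, loss ≈ 15084 × 2.625/100 ≈ 396.
Year 1990: gap = -2.1 × (9.3 - 5.26) = -8.484%, loss ≈ 15084 × 8.484/100 ≈ 1280.
Year 1991: gap = -2.1 × (9.59 - 5.26) = -9.093%, loss ≈ 15084 × 9.093/100 ≈ 1372.
Total lost output = 687 + 754 + 396 + 1280 + 1372 = 4489 billion.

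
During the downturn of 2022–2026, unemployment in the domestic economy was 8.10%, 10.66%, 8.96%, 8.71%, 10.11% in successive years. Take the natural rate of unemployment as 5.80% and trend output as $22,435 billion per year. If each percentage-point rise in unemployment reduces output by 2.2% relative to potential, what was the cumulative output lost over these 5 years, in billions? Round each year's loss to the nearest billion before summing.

Year 2022: gap = -2.2 × (8.1 - 5.8) = -5.06%, loss ≈ 22435 × 5.06/100 ≈ 1135.
Year 2023: gap = -2.2 × (10.66 - 5.8) = -10.692%, loss ≈ 22435 × 10.692/100 ≈ 2399.
Year 2024: gap = -2.2 × (8.96 - 5.8) = -6.952%, loss ≈ 22435 × 6.952/100 ≈ 1560.
Year 2025: gap = -2.2 × (8.71 - 5.8) = -6.402%, loss ≈ 22435 × 6.402/100 ≈ 1436.
Year 2026: gap = -2.2 × (10.11 - 5.8) = -9.482%, loss ≈ 22435 × 9.482/100 ≈ 2127.
Total lost output = 1135 + 2399 + 1560 + 1436 + 2127 = 8657 billion.

$8,657 billion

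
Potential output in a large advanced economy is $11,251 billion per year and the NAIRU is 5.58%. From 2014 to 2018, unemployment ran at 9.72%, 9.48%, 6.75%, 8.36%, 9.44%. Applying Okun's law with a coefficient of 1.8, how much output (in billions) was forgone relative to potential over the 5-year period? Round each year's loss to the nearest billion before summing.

Year 2014: gap = -1.8 × (9.72 - 5.58) = -7.452%, loss ≈ 11251 × 7.452/100 ≈ 838.
Year 2015: gap = -1.8 × (9.48 - 5.58) = -7.02%, loss ≈ 11251 × 7.02/100 ≈ 790.
Year 2016: gap = -1.8 × (6.75 - 5.58) = -2.106%, loss ≈ 11251 × 2.106/100 ≈ 237.
Year 2017: gap = -1.8 × (8.36 - 5.58) = -5.004%, loss ≈ 11251 × 5.004/100 ≈ 563.
Year 2018: gap = -1.8 × (9.44 - 5.58) = -6.948%, loss ≈ 11251 × 6.948/100 ≈ 782.
Total lost output = 838 + 790 + 237 + 563 + 782 = 3210 billion.

$3,210 billion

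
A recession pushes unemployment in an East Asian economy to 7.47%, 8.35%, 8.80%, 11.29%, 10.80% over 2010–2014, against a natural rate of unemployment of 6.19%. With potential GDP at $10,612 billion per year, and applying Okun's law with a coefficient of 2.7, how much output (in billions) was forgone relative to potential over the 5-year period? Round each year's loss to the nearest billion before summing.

Year 2010: gap = -2.7 × (7.47 - 6.19) = -3.456%, loss ≈ 10612 × 3.456/100 ≈ 367.
Year 2011: gap = -2.7 × (8.35 - 6.19) = -5.832%, loss ≈ 10612 × 5.832/100 ≈ 619.
Year 2012: gap = -2.7 × (8.8 - 6.19) = -7.047%, loss ≈ 10612 × 7.047/100 ≈ 748.
Year 2013: gap = -2.7 × (11.29 - 6.19) = -13.77%, loss ≈ 10612 × 13.77/100 ≈ 1461.
Year 2014: gap = -2.7 × (10.8 - 6.19) = -12.447%, loss ≈ 10612 × 12.447/100 ≈ 1321.
Total lost output = 367 + 619 + 748 + 1461 + 1321 = 4516 billion.

$4,516 billion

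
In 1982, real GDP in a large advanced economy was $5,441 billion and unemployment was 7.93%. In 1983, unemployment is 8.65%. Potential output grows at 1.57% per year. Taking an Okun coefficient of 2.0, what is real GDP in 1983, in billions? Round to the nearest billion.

$5,448 billion

Δu = 8.65 - 7.93 = 0.72 points.
Okun's law (growth form): g_Y = g_Y* - β × Δu = 1.57 - 2.0 × (0.72) = 1.57 - 1.44 = 0.13%.
Real GDP in the next year = 5441 × (1 + 0.13/100) = 5441 × 1.0013 ≈ 5448 billion.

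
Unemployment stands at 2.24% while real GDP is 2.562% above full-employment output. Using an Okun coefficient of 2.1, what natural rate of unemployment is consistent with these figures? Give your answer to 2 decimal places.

From Okun's law, u - u* = -(output gap)/β = -(2.562)/2.1 = -1.22 points.
So u* = 2.24 + 1.22 = 3.46%.

3.46%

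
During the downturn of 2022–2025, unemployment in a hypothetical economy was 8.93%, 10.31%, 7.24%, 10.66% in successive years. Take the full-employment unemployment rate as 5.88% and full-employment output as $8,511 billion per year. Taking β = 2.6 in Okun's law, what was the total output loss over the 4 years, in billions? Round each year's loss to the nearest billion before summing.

Year 2022: gap = -2.6 × (8.93 - 5.88) = -7.93%, loss ≈ 8511 × 7.93/100 ≈ 675.
Year 2023: gap = -2.6 × (10.31 - 5.88) = -11.518%, loss ≈ 8511 × 11.518/100 ≈ 980.
Year 2024: gap = -2.6 × (7.24 - 5.88) = -3.536%, loss ≈ 8511 × 3.536/100 ≈ 301.
Year 2025: gap = -2.6 × (10.66 - 5.88) = -12.428%, loss ≈ 8511 × 12.428/100 ≈ 1058.
Total lost output = 675 + 980 + 301 + 1058 = 3014 billion.

$3,014 billion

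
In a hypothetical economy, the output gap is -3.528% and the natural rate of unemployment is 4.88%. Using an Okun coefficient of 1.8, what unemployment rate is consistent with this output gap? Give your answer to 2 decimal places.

From Okun's law, u - u* = -(output gap)/β = -(-3.528)/1.8 = 1.96 points.
So u = 4.88 + 1.96 = 6.84%.

6.84%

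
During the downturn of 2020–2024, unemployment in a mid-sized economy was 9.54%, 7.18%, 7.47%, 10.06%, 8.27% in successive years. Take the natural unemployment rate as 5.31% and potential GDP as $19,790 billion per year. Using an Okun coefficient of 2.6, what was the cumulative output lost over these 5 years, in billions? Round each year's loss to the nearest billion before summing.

Year 2020: gap = -2.6 × (9.54 - 5.31) = -10.998%, loss ≈ 19790 × 10.998/100 ≈ 2177.
Year 2021: gap = -2.6 × (7.18 - 5.31) = -4.862%, loss ≈ 19790 × 4.862/100 ≈ 962.
Year 2022: gap = -2.6 × (7.47 - 5.31) = -5.616%, loss ≈ 19790 × 5.616/100 ≈ 1111.
Year 2023: gap = -2.6 × (10.06 - 5.31) = -12.35%, loss ≈ 19790 × 12.35/100 ≈ 2444.
Year 2024: gap = -2.6 × (8.27 - 5.31) = -7.696%, loss ≈ 19790 × 7.696/100 ≈ 1523.
Total lost output = 2177 + 962 + 1111 + 2444 + 1523 = 8217 billion.

$8,217 billion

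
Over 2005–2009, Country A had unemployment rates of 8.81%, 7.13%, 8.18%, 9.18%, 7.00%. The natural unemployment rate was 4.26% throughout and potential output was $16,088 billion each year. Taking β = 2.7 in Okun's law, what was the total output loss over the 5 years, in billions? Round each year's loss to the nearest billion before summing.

Year 2005: gap = -2.7 × (8.81 - 4.26) = -12.285%, loss ≈ 16088 × 12.285/100 ≈ 1976.
Year 2006: gap = -2.7 × (7.13 - 4.26) = -7.749%, loss ≈ 16088 × 7.749/100 ≈ 1247.
Year 2007: gap = -2.7 × (8.18 - 4.26) = -10.584%, loss ≈ 16088 × 10.584/100 ≈ 1703.
Year 2008: gap = -2.7 × (9.18 - 4.26) = -13.284%, loss ≈ 16088 × 13.284/100 ≈ 2137.
Year 2009: gap = -2.7 × (7 - 4.26) = -7.398%, loss ≈ 16088 × 7.398/100 ≈ 1190.
Total lost output = 1976 + 1247 + 1703 + 2137 + 1190 = 8253 billion.

$8,253 billion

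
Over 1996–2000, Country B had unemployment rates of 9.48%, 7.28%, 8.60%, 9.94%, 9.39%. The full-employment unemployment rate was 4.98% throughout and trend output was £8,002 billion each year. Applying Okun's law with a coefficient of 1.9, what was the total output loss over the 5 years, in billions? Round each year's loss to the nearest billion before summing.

Year 1996: gap = -1.9 × (9.48 - 4.98) = -8.55%, loss ≈ 8002 × 8.55/100 ≈ 684.
Year 1997: gap = -1.9 × (7.28 - 4.98) = -4.37%, loss ≈ 8002 × 4.37/100 ≈ 350.
Year 1998: gap = -1.9 × (8.6 - 4.98) = -6.878%, loss ≈ 8002 × 6.878/100 ≈ 550.
Year 1999: gap = -1.9 × (9.94 - 4.98) = -9.424%, loss ≈ 8002 × 9.424/100 ≈ 754.
Year 2000: gap = -1.9 × (9.39 - 4.98) = -8.379%, loss ≈ 8002 × 8.379/100 ≈ 670.
Total lost output = 684 + 350 + 550 + 754 + 670 = 3008 billion.

£3,008 billion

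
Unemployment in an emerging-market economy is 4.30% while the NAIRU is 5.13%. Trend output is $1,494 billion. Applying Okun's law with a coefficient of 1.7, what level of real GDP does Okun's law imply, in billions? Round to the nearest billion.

Unemployment gap = 4.3 - 5.13 = -0.83 points, so the output gap is -1.7 × (-0.83) = 1.411%.
Actual GDP = 1494 × (1 + 1.411/100) = 1494 × 1.01411 ≈ 1515 billion.

$1,515 billion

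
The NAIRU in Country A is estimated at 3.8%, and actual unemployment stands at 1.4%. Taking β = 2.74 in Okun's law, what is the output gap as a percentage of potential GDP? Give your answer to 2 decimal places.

The unemployment gap is 1.4 - 3.8 = -2.4 percentage points.
Okun's law gives an output gap of -2.74 × (-2.4) = 6.576%, i.e. 6.58% above potential.

6.58%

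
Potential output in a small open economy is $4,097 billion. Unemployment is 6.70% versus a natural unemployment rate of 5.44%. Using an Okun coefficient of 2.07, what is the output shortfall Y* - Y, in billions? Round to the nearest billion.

Output gap = -2.07 × (6.7 - 5.44) = -2.07 × 1.26 = -2.6082%.
Actual GDP ≈ 4097 × 0.973918 ≈ 3990 billion, so the shortfall is 4097 - 3990 = 107 billion.

$107 billion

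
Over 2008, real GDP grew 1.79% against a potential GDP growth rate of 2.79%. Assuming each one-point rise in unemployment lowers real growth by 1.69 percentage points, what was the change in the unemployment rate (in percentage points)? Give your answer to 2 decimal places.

0.59 percentage points

Growth-rate Okun's law: g_Y = g_Y* - β × Δu, so Δu = (g_Y* - g_Y)/β.
Δu = (2.79 - 1.79)/1.69 = 1/1.69 = 0.59 percentage points.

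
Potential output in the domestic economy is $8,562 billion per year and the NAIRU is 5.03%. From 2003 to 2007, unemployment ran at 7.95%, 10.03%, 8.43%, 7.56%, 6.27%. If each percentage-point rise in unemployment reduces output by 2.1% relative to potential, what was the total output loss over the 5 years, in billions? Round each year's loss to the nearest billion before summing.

Year 2003: gap = -2.1 × (7.95 - 5.03) = -6.132%, loss ≈ 8562 × 6.132/100 ≈ 525.
Year 2004: gap = -2.1 × (10.03 - 5.03) = -10.5%, loss ≈ 8562 × 10.5/100 ≈ 899.
Year 2005: gap = -2.1 × (8.43 - 5.03) = -7.14%, loss ≈ 8562 × 7.14/100 ≈ 611.
Year 2006: gap = -2.1 × (7.56 - 5.03) = -5.313%, loss ≈ 8562 × 5.313/100 ≈ 455.
Year 2007: gap = -2.1 × (6.27 - 5.03) = -2.604%, loss ≈ 8562 × 2.604/100 ≈ 223.
Total lost output = 525 + 899 + 611 + 455 + 223 = 2713 billion.

$2,713 billion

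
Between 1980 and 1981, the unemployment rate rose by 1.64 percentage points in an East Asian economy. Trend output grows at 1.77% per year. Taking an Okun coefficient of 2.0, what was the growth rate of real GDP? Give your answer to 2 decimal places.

Growth-rate Okun's law: g_Y = g_Y* - β × Δu.
g_Y = 1.77 - 2.0 × (1.64) = 1.77 - 3.28 = -1.51%, i.e. -1.51% to 2 d.p.

-1.51%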